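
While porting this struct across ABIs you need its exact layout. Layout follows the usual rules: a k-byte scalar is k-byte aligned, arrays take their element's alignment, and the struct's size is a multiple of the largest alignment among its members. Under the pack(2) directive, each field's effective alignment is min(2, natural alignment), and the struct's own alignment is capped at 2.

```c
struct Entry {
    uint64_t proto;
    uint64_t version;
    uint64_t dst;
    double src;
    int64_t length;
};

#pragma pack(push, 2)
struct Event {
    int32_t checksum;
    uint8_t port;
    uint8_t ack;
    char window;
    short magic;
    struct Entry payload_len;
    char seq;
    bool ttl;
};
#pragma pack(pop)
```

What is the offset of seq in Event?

50

Entry: proto at 0 (size 8, align 8) → ends 8; version at 8 (size 8, align 8) → ends 16; dst at 16 (size 8, align 8) → ends 24; src at 24 (size 8, align 8) → ends 32; length at 32 (size 8, align 8) → ends 40; total 40 bytes, alignment 8
checksum at 0 (size 4, align 2) → ends 4
port at 4 (size 1, align 1) → ends 5
ack at 5 (size 1, align 1) → ends 6
window at 6 (size 1, align 1) → ends 7
pad 1 to align 2 for magic
magic at 8 (size 2, align 2) → ends 10
payload_len at 10 (size 40, align 2) → ends 50
seq at 50 (size 1, align 1) → ends 51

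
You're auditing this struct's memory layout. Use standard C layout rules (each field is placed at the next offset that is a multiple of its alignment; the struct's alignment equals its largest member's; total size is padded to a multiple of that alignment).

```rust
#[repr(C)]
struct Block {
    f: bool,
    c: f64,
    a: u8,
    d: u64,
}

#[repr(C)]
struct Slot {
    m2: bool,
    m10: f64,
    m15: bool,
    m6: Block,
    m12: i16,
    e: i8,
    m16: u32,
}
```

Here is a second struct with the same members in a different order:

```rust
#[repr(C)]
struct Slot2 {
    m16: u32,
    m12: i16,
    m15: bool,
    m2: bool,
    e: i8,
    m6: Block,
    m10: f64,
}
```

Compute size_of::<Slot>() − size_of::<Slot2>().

Block: 0..1  f  (1B, 1-aligned); 1..8  -- padding (7B); 8..16  c  (8B, 8-aligned); 16..17  a  (1B, 1-aligned); 17..24  -- padding (7B); 24..32  d  (8B, 8-aligned); sizeof = 32, alignof = 8
0..1  m2  (1B, 1-aligned)
1..8  -- padding (7B)
8..16  m10  (8B, 8-aligned)
16..17  m15  (1B, 1-aligned)
17..24  -- padding (7B)
24..56  m6  (32B, 8-aligned)
56..58  m12  (2B, 2-aligned)
58..59  e  (1B, 1-aligned)
59..60  -- padding (1B)
60..64  m16  (4B, 4-aligned)
sizeof = 64, alignof = 8
— Slot2 —
0..4  m16  (4B, 4-aligned)
4..6  m12  (2B, 2-aligned)
6..7  m15  (1B, 1-aligned)
7..8  m2  (1B, 1-aligned)
8..9  e  (1B, 1-aligned)
9..16  -- padding (7B)
16..48  m6  (32B, 8-aligned)
48..56  m10  (8B, 8-aligned)
sizeof = 56, alignof = 8
64 − 56 = 8

8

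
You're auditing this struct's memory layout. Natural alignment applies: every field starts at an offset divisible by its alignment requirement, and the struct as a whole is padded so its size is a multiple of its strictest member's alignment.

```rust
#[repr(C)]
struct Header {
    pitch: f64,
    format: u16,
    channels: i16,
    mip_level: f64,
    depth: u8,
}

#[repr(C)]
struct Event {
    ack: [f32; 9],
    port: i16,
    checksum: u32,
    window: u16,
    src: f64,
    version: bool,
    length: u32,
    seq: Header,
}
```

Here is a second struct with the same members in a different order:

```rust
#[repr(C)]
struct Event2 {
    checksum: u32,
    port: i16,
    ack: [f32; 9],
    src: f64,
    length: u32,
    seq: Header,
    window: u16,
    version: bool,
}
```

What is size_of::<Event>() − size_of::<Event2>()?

Header: @0: pitch [8B, align 8] → 8; @8: format [2B, align 2] → 10; @10: channels [2B, align 2] → 12; +4 pad (align 8); @16: mip_level [8B, align 8] → 24; @24: depth [1B, align 1] → 25; +7 tail pad (align 8); size 32, align 8
@0: ack [36B, align 4] → 36
@36: port [2B, align 2] → 38
+2 pad (align 4)
@40: checksum [4B, align 4] → 44
@44: window [2B, align 2] → 46
+2 pad (align 8)
@48: src [8B, align 8] → 56
@56: version [1B, align 1] → 57
+3 pad (align 4)
@60: length [4B, align 4] → 64
@64: seq [32B, align 8] → 96
size 96, align 8
— Event2 —
@0: checksum [4B, align 4] → 4
@4: port [2B, align 2] → 6
+2 pad (align 4)
@8: ack [36B, align 4] → 44
+4 pad (align 8)
@48: src [8B, align 8] → 56
@56: length [4B, align 4] → 60
+4 pad (align 8)
@64: seq [32B, align 8] → 96
@96: window [2B, align 2] → 98
@98: version [1B, align 1] → 99
+5 tail pad (align 8)
size 104, align 8
96 − 104 = -8

-8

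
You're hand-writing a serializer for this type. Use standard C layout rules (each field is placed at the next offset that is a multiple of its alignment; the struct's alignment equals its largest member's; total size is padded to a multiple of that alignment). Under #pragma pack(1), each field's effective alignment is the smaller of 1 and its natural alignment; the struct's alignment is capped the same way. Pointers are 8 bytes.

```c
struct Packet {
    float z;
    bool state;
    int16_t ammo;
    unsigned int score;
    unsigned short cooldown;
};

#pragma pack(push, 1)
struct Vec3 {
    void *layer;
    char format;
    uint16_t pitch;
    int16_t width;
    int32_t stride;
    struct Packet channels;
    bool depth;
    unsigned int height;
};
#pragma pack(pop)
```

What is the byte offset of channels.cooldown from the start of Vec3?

Packet: @0: z [4B, align 4] → 4; @4: state [1B, align 1] → 5; +1 pad (align 2); @6: ammo [2B, align 2] → 8; @8: score [4B, align 4] → 12; @12: cooldown [2B, align 2] → 14; +2 tail pad (align 4); size 16, align 4
@0: layer [8B, align 1] → 8
@8: format [1B, align 1] → 9
@9: pitch [2B, align 1] → 11
@11: width [2B, align 1] → 13
@13: stride [4B, align 1] → 17
@17: channels [16B, align 1] → 33
within Packet: cooldown at 12
17 + 12 = 29

29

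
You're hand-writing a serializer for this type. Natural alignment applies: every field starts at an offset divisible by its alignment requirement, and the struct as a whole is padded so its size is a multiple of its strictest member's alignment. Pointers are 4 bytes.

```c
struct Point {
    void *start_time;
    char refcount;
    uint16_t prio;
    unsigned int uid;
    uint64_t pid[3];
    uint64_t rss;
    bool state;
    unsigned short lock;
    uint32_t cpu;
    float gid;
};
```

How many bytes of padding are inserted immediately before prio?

1

@0: start_time [4B, align 4] → 4
@4: refcount [1B, align 1] → 5
+1 pad (align 2)
@6: prio [2B, align 2] → 8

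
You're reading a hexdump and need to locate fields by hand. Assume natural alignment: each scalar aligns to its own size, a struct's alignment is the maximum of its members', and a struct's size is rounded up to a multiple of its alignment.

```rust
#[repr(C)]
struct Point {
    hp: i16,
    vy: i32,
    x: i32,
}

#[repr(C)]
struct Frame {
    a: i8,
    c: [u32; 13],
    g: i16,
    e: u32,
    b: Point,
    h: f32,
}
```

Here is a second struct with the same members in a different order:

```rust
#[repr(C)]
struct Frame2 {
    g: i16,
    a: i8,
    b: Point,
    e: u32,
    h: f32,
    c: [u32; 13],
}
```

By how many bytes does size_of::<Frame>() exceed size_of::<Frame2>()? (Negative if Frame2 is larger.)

4

Point: 0..2  hp  (2B, 2-aligned); 2..4  -- padding (2B); 4..8  vy  (4B, 4-aligned); 8..12  x  (4B, 4-aligned); sizeof = 12, alignof = 4
0..1  a  (1B, 1-aligned)
1..4  -- padding (3B)
4..56  c  (52B, 4-aligned)
56..58  g  (2B, 2-aligned)
58..60  -- padding (2B)
60..64  e  (4B, 4-aligned)
64..76  b  (12B, 4-aligned)
76..80  h  (4B, 4-aligned)
sizeof = 80, alignof = 4
— Frame2 —
0..2  g  (2B, 2-aligned)
2..3  a  (1B, 1-aligned)
3..4  -- padding (1B)
4..16  b  (12B, 4-aligned)
16..20  e  (4B, 4-aligned)
20..24  h  (4B, 4-aligned)
24..76  c  (52B, 4-aligned)
sizeof = 76, alignof = 4
80 − 76 = 4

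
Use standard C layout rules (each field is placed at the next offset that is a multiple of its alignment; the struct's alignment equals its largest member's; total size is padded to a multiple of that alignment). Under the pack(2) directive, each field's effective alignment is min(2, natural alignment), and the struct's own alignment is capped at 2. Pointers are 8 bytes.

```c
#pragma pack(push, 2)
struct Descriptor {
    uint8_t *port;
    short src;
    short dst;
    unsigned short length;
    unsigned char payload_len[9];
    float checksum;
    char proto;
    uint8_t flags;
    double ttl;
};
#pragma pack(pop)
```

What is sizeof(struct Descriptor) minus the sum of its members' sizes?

1

0..8  port  (8B, 2-aligned)
8..10  src  (2B, 2-aligned)
10..12  dst  (2B, 2-aligned)
12..14  length  (2B, 2-aligned)
14..23  payload_len  (9B, 1-aligned)
23..24  -- padding (1B)
24..28  checksum  (4B, 2-aligned)
28..29  proto  (1B, 1-aligned)
29..30  flags  (1B, 1-aligned)
30..38  ttl  (8B, 2-aligned)
sizeof = 38, alignof = 2
data bytes 37, size 38 → padding 1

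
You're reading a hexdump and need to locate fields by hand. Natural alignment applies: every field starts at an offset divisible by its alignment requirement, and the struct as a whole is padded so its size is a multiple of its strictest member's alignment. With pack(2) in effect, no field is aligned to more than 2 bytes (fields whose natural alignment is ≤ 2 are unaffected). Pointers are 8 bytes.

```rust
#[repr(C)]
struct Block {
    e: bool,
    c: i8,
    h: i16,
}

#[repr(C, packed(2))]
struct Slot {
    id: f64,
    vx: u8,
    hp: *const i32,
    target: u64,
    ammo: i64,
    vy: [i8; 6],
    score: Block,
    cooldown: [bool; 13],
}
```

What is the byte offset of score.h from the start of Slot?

42

Block: 0..1  e  (1B, 1-aligned); 1..2  c  (1B, 1-aligned); 2..4  h  (2B, 2-aligned); sizeof = 4, alignof = 2
0..8  id  (8B, 2-aligned)
8..9  vx  (1B, 1-aligned)
9..10  -- padding (1B)
10..18  hp  (8B, 2-aligned)
18..26  target  (8B, 2-aligned)
26..34  ammo  (8B, 2-aligned)
34..40  vy  (6B, 1-aligned)
40..44  score  (4B, 2-aligned)
within Block: h at 2
40 + 2 = 42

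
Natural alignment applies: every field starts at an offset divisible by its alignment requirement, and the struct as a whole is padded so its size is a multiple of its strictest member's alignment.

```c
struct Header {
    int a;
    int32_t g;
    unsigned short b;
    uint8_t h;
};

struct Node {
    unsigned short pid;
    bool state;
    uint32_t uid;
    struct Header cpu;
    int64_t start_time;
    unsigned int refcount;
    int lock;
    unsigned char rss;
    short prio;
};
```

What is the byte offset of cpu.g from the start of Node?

Header: a at 0 (size 4, align 4) → ends 4; g at 4 (size 4, align 4) → ends 8; b at 8 (size 2, align 2) → ends 10; h at 10 (size 1, align 1) → ends 11; tail pad 1 to reach multiple of 4; total 12 bytes, alignment 4
pid at 0 (size 2, align 2) → ends 2
state at 2 (size 1, align 1) → ends 3
pad 1 to align 4 for uid
uid at 4 (size 4, align 4) → ends 8
cpu at 8 (size 12, align 4) → ends 20
within Header: g at 4
8 + 4 = 12

12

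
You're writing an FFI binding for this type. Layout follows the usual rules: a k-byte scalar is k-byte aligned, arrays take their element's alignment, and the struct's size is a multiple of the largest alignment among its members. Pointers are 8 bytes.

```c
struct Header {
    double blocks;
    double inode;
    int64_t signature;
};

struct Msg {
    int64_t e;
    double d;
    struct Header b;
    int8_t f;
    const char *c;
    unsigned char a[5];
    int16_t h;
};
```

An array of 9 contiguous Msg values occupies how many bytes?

576

Header: 0..8  blocks  (8B, 8-aligned); 8..16  inode  (8B, 8-aligned); 16..24  signature  (8B, 8-aligned); sizeof = 24, alignof = 8
0..8  e  (8B, 8-aligned)
8..16  d  (8B, 8-aligned)
16..40  b  (24B, 8-aligned)
40..41  f  (1B, 1-aligned)
41..48  -- padding (7B)
48..56  c  (8B, 8-aligned)
56..61  a  (5B, 1-aligned)
61..62  -- padding (1B)
62..64  h  (2B, 2-aligned)
sizeof = 64, alignof = 8
array of 9: 9 × 64 = 576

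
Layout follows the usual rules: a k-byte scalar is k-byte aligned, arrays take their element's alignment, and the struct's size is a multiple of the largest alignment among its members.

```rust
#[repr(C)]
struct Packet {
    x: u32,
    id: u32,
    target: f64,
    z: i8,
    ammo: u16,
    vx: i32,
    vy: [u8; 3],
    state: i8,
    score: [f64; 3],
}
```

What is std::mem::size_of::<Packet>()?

56 bytes

0..4  x  (4B, 4-aligned)
4..8  id  (4B, 4-aligned)
8..16  target  (8B, 8-aligned)
16..17  z  (1B, 1-aligned)
17..18  -- padding (1B)
18..20  ammo  (2B, 2-aligned)
20..24  vx  (4B, 4-aligned)
24..27  vy  (3B, 1-aligned)
27..28  state  (1B, 1-aligned)
28..32  -- padding (4B)
32..56  score  (24B, 8-aligned)
sizeof = 56, alignof = 8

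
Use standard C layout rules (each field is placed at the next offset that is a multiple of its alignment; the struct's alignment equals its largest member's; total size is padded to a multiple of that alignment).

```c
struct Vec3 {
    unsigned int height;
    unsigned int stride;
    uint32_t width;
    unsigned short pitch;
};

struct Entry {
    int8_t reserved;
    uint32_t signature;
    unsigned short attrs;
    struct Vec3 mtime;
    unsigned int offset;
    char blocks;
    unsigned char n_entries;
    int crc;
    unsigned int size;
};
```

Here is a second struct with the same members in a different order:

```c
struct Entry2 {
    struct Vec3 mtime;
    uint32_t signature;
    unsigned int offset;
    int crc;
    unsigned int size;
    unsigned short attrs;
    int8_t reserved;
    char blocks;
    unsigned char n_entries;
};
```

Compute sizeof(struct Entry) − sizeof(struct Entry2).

Vec3: @0: height [4B, align 4] → 4; @4: stride [4B, align 4] → 8; @8: width [4B, align 4] → 12; @12: pitch [2B, align 2] → 14; +2 tail pad (align 4); size 16, align 4
@0: reserved [1B, align 1] → 1
+3 pad (align 4)
@4: signature [4B, align 4] → 8
@8: attrs [2B, align 2] → 10
+2 pad (align 4)
@12: mtime [16B, align 4] → 28
@28: offset [4B, align 4] → 32
@32: blocks [1B, align 1] → 33
@33: n_entries [1B, align 1] → 34
+2 pad (align 4)
@36: crc [4B, align 4] → 40
@40: size [4B, align 4] → 44
size 44, align 4
— Entry2 —
@0: mtime [16B, align 4] → 16
@16: signature [4B, align 4] → 20
@20: offset [4B, align 4] → 24
@24: crc [4B, align 4] → 28
@28: size [4B, align 4] → 32
@32: attrs [2B, align 2] → 34
@34: reserved [1B, align 1] → 35
@35: blocks [1B, align 1] → 36
@36: n_entries [1B, align 1] → 37
+3 tail pad (align 4)
size 40, align 4
44 − 40 = 4

4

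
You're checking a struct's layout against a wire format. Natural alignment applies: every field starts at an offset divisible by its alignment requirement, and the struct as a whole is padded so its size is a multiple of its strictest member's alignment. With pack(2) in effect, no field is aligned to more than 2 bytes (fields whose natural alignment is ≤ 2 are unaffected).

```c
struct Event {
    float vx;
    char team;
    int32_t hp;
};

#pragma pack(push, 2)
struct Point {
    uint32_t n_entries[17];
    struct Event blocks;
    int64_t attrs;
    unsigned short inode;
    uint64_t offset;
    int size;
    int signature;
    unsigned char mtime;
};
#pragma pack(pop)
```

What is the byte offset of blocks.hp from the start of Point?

Event: vx at 0 (size 4, align 4) → ends 4; team at 4 (size 1, align 1) → ends 5; pad 3 to align 4 for hp; hp at 8 (size 4, align 4) → ends 12; total 12 bytes, alignment 4
n_entries at 0 (size 68, align 2) → ends 68
blocks at 68 (size 12, align 2) → ends 80
within Event: hp at 8
68 + 8 = 76

76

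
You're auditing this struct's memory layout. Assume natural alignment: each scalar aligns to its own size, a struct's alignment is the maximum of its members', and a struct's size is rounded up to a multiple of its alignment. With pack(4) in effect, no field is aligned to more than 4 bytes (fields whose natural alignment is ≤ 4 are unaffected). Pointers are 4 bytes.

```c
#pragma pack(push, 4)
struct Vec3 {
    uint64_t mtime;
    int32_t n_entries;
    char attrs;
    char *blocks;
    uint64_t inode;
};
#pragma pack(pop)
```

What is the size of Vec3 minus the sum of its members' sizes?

0..8  mtime  (8B, 4-aligned)
8..12  n_entries  (4B, 4-aligned)
12..13  attrs  (1B, 1-aligned)
13..16  -- padding (3B)
16..20  blocks  (4B, 4-aligned)
20..28  inode  (8B, 4-aligned)
sizeof = 28, alignof = 4
data bytes 25, size 28 → padding 3

3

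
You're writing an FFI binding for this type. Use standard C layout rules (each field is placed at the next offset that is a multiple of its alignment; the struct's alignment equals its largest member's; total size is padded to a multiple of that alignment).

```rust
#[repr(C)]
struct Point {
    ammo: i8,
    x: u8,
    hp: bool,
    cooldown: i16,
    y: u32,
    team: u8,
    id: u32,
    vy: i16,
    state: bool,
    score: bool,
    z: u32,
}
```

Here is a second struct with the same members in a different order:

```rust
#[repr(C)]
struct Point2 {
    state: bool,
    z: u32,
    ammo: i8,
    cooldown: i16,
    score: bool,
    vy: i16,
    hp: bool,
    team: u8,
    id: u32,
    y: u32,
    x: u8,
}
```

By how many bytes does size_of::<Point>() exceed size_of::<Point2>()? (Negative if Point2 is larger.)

-4

ammo at 0 (size 1, align 1) → ends 1
x at 1 (size 1, align 1) → ends 2
hp at 2 (size 1, align 1) → ends 3
pad 1 to align 2 for cooldown
cooldown at 4 (size 2, align 2) → ends 6
pad 2 to align 4 for y
y at 8 (size 4, align 4) → ends 12
team at 12 (size 1, align 1) → ends 13
pad 3 to align 4 for id
id at 16 (size 4, align 4) → ends 20
vy at 20 (size 2, align 2) → ends 22
state at 22 (size 1, align 1) → ends 23
score at 23 (size 1, align 1) → ends 24
z at 24 (size 4, align 4) → ends 28
total 28 bytes, alignment 4
— Point2 —
state at 0 (size 1, align 1) → ends 1
pad 3 to align 4 for z
z at 4 (size 4, align 4) → ends 8
ammo at 8 (size 1, align 1) → ends 9
pad 1 to align 2 for cooldown
cooldown at 10 (size 2, align 2) → ends 12
score at 12 (size 1, align 1) → ends 13
pad 1 to align 2 for vy
vy at 14 (size 2, align 2) → ends 16
hp at 16 (size 1, align 1) → ends 17
team at 17 (size 1, align 1) → ends 18
pad 2 to align 4 for id
id at 20 (size 4, align 4) → ends 24
y at 24 (size 4, align 4) → ends 28
x at 28 (size 1, align 1) → ends 29
tail pad 3 to reach multiple of 4
total 32 bytes, alignment 4
28 − 32 = -4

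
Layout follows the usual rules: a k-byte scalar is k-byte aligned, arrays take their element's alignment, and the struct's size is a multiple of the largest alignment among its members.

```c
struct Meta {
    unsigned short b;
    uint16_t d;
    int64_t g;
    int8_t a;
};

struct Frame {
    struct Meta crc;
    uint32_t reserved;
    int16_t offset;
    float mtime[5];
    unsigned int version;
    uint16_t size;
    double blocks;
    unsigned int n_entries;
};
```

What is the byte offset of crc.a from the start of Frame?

16

Meta: 0..2  b  (2B, 2-aligned); 2..4  d  (2B, 2-aligned); 4..8  -- padding (4B); 8..16  g  (8B, 8-aligned); 16..17  a  (1B, 1-aligned); 17..24  -- tail padding (7B); sizeof = 24, alignof = 8
0..24  crc  (24B, 8-aligned)
within Meta: a at 16
0 + 16 = 16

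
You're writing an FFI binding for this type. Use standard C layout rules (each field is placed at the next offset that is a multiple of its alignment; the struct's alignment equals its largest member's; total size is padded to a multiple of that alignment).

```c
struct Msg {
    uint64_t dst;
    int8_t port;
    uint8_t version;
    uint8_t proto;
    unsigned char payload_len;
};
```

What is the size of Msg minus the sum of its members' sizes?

4

dst at 0 (size 8, align 8) → ends 8
port at 8 (size 1, align 1) → ends 9
version at 9 (size 1, align 1) → ends 10
proto at 10 (size 1, align 1) → ends 11
payload_len at 11 (size 1, align 1) → ends 12
tail pad 4 to reach multiple of 8
total 16 bytes, alignment 8
data bytes 12, size 16 → padding 4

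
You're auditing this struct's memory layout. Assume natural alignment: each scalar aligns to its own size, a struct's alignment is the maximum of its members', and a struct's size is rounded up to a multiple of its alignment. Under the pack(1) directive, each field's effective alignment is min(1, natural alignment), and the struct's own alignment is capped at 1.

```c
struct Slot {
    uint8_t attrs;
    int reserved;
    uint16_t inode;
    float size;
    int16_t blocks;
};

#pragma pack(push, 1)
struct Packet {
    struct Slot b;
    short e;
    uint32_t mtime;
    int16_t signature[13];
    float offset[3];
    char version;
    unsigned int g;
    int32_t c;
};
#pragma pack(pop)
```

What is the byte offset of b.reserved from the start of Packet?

4

Slot: attrs at 0 (size 1, align 1) → ends 1; pad 3 to align 4 for reserved; reserved at 4 (size 4, align 4) → ends 8; inode at 8 (size 2, align 2) → ends 10; pad 2 to align 4 for size; size at 12 (size 4, align 4) → ends 16; blocks at 16 (size 2, align 2) → ends 18; tail pad 2 to reach multiple of 4; total 20 bytes, alignment 4
b at 0 (size 20, align 1) → ends 20
within Slot: reserved at 4
0 + 4 = 4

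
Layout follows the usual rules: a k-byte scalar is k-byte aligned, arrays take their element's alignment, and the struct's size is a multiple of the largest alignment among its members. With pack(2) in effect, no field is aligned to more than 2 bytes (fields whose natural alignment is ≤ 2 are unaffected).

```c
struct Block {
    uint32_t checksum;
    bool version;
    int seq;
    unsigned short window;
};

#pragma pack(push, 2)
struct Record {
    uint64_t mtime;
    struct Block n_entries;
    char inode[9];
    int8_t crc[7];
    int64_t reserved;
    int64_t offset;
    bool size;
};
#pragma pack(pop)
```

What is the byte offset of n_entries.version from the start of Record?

Block: checksum at 0 (size 4, align 4) → ends 4; version at 4 (size 1, align 1) → ends 5; pad 3 to align 4 for seq; seq at 8 (size 4, align 4) → ends 12; window at 12 (size 2, align 2) → ends 14; tail pad 2 to reach multiple of 4; total 16 bytes, alignment 4
mtime at 0 (size 8, align 2) → ends 8
n_entries at 8 (size 16, align 2) → ends 24
within Block: version at 4
8 + 4 = 12

12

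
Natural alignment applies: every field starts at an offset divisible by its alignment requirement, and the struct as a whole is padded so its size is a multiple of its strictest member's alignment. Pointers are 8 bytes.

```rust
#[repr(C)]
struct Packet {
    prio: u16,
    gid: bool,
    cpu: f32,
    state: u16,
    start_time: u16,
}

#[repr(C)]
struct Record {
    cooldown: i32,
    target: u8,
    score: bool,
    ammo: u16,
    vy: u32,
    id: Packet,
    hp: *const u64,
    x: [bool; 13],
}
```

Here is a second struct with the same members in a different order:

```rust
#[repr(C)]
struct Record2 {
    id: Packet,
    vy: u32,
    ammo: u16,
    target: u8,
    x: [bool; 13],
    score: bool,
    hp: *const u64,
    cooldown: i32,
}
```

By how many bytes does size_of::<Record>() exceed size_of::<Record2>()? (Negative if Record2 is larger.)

-8

Packet: @0: prio [2B, align 2] → 2; @2: gid [1B, align 1] → 3; +1 pad (align 4); @4: cpu [4B, align 4] → 8; @8: state [2B, align 2] → 10; @10: start_time [2B, align 2] → 12; size 12, align 4
@0: cooldown [4B, align 4] → 4
@4: target [1B, align 1] → 5
@5: score [1B, align 1] → 6
@6: ammo [2B, align 2] → 8
@8: vy [4B, align 4] → 12
@12: id [12B, align 4] → 24
@24: hp [8B, align 8] → 32
@32: x [13B, align 1] → 45
+3 tail pad (align 8)
size 48, align 8
— Record2 —
@0: id [12B, align 4] → 12
@12: vy [4B, align 4] → 16
@16: ammo [2B, align 2] → 18
@18: target [1B, align 1] → 19
@19: x [13B, align 1] → 32
@32: score [1B, align 1] → 33
+7 pad (align 8)
@40: hp [8B, align 8] → 48
@48: cooldown [4B, align 4] → 52
+4 tail pad (align 8)
size 56, align 8
48 − 56 = -8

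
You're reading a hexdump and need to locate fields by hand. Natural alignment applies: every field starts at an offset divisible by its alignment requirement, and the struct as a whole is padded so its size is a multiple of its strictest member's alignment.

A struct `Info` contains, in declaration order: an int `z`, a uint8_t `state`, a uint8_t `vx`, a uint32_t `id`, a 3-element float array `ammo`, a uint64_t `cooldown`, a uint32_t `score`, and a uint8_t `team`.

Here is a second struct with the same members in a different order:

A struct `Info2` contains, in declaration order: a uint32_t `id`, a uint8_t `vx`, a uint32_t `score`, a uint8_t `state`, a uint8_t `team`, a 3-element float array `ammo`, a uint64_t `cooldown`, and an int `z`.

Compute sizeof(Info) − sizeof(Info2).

@0: z [4B, align 4] → 4
@4: state [1B, align 1] → 5
@5: vx [1B, align 1] → 6
+2 pad (align 4)
@8: id [4B, align 4] → 12
@12: ammo [12B, align 4] → 24
@24: cooldown [8B, align 8] → 32
@32: score [4B, align 4] → 36
@36: team [1B, align 1] → 37
+3 tail pad (align 8)
size 40, align 8
— Info2 —
@0: id [4B, align 4] → 4
@4: vx [1B, align 1] → 5
+3 pad (align 4)
@8: score [4B, align 4] → 12
@12: state [1B, align 1] → 13
@13: team [1B, align 1] → 14
+2 pad (align 4)
@16: ammo [12B, align 4] → 28
+4 pad (align 8)
@32: cooldown [8B, align 8] → 40
@40: z [4B, align 4] → 44
+4 tail pad (align 8)
size 48, align 8
40 − 48 = -8

-8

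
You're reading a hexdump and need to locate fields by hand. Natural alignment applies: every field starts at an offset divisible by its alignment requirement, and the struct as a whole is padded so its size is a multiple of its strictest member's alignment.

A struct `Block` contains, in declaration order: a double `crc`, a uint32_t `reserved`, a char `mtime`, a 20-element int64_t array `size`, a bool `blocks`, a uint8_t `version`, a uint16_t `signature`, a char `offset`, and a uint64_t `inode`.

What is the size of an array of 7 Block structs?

0..8  crc  (8B, 8-aligned)
8..12  reserved  (4B, 4-aligned)
12..13  mtime  (1B, 1-aligned)
13..16  -- padding (3B)
16..176  size  (160B, 8-aligned)
176..177  blocks  (1B, 1-aligned)
177..178  version  (1B, 1-aligned)
178..180  signature  (2B, 2-aligned)
180..181  offset  (1B, 1-aligned)
181..184  -- padding (3B)
184..192  inode  (8B, 8-aligned)
sizeof = 192, alignof = 8
array of 7: 7 × 192 = 1344

1344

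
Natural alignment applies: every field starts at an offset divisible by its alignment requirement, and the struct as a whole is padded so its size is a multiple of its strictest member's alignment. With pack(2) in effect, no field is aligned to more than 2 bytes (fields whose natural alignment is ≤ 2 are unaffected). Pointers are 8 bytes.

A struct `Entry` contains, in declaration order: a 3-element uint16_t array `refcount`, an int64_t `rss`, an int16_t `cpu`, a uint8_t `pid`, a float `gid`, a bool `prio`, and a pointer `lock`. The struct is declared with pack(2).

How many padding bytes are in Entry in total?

refcount at 0 (size 6, align 2) → ends 6
rss at 6 (size 8, align 2) → ends 14
cpu at 14 (size 2, align 2) → ends 16
pid at 16 (size 1, align 1) → ends 17
pad 1 to align 2 for gid
gid at 18 (size 4, align 2) → ends 22
prio at 22 (size 1, align 1) → ends 23
pad 1 to align 2 for lock
lock at 24 (size 8, align 2) → ends 32
total 32 bytes, alignment 2
data bytes 30, size 32 → padding 2

2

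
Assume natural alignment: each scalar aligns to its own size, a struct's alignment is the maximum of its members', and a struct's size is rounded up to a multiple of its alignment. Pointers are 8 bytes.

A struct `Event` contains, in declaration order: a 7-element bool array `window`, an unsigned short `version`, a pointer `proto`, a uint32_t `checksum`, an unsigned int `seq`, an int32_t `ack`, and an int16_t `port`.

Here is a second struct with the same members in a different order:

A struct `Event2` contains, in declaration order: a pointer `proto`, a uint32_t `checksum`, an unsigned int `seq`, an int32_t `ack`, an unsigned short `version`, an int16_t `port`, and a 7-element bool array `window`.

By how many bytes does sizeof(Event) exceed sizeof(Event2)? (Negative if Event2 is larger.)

@0: window [7B, align 1] → 7
+1 pad (align 2)
@8: version [2B, align 2] → 10
+6 pad (align 8)
@16: proto [8B, align 8] → 24
@24: checksum [4B, align 4] → 28
@28: seq [4B, align 4] → 32
@32: ack [4B, align 4] → 36
@36: port [2B, align 2] → 38
+2 tail pad (align 8)
size 40, align 8
— Event2 —
@0: proto [8B, align 8] → 8
@8: checksum [4B, align 4] → 12
@12: seq [4B, align 4] → 16
@16: ack [4B, align 4] → 20
@20: version [2B, align 2] → 22
@22: port [2B, align 2] → 24
@24: window [7B, align 1] → 31
+1 tail pad (align 8)
size 32, align 8
40 − 32 = 8

8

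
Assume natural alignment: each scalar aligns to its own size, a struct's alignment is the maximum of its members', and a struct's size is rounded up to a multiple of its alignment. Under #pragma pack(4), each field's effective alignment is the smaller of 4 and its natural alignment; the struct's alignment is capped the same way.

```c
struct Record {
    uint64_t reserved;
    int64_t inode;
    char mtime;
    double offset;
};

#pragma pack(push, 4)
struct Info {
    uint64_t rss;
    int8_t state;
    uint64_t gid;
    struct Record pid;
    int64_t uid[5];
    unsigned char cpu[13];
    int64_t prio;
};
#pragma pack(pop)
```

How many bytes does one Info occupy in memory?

116 bytes

Record: @0: reserved [8B, align 8] → 8; @8: inode [8B, align 8] → 16; @16: mtime [1B, align 1] → 17; +7 pad (align 8); @24: offset [8B, align 8] → 32; size 32, align 8
@0: rss [8B, align 4] → 8
@8: state [1B, align 1] → 9
+3 pad (align 4)
@12: gid [8B, align 4] → 20
@20: pid [32B, align 4] → 52
@52: uid [40B, align 4] → 92
@92: cpu [13B, align 1] → 105
+3 pad (align 4)
@108: prio [8B, align 4] → 116
size 116, align 4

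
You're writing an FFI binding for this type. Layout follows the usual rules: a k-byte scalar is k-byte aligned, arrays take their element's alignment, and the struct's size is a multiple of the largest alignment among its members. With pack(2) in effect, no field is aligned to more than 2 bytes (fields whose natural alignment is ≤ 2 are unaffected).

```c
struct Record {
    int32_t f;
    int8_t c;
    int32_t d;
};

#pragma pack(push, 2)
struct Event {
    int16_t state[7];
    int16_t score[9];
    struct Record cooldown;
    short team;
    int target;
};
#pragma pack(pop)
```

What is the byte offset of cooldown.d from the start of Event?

Record: 0..4  f  (4B, 4-aligned); 4..5  c  (1B, 1-aligned); 5..8  -- padding (3B); 8..12  d  (4B, 4-aligned); sizeof = 12, alignof = 4
0..14  state  (14B, 2-aligned)
14..32  score  (18B, 2-aligned)
32..44  cooldown  (12B, 2-aligned)
within Record: d at 8
32 + 8 = 40

40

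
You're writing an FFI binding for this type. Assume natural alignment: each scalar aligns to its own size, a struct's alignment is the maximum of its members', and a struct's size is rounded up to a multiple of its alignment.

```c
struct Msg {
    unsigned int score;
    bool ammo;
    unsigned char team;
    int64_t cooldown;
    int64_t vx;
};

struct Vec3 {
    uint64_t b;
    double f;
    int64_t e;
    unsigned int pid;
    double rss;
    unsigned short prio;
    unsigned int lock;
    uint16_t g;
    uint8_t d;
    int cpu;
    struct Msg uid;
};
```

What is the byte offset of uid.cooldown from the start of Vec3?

Msg: 0..4  score  (4B, 4-aligned); 4..5  ammo  (1B, 1-aligned); 5..6  team  (1B, 1-aligned); 6..8  -- padding (2B); 8..16  cooldown  (8B, 8-aligned); 16..24  vx  (8B, 8-aligned); sizeof = 24, alignof = 8
0..8  b  (8B, 8-aligned)
8..16  f  (8B, 8-aligned)
16..24  e  (8B, 8-aligned)
24..28  pid  (4B, 4-aligned)
28..32  -- padding (4B)
32..40  rss  (8B, 8-aligned)
40..42  prio  (2B, 2-aligned)
42..44  -- padding (2B)
44..48  lock  (4B, 4-aligned)
48..50  g  (2B, 2-aligned)
50..51  d  (1B, 1-aligned)
51..52  -- padding (1B)
52..56  cpu  (4B, 4-aligned)
56..80  uid  (24B, 8-aligned)
within Msg: cooldown at 8
56 + 8 = 64

64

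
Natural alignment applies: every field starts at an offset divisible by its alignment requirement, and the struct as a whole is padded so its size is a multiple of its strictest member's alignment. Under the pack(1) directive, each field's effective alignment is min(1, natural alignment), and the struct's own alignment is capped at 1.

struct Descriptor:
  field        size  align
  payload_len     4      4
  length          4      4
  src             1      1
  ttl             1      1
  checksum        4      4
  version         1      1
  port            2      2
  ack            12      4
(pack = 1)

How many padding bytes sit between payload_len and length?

@0: payload_len [4B, align 1] → 4
@4: length [4B, align 1] → 8

0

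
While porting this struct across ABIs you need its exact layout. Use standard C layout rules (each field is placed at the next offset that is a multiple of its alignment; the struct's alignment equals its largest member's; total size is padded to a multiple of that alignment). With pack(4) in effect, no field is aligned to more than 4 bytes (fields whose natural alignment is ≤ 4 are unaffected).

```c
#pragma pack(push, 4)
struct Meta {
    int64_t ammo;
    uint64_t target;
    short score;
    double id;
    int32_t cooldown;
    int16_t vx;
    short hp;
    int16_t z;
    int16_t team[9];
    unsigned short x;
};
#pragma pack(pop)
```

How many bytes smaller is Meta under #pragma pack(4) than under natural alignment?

natural layout:
  @0: ammo [8B, align 8] → 8
  @8: target [8B, align 8] → 16
  @16: score [2B, align 2] → 18
  +6 pad (align 8)
  @24: id [8B, align 8] → 32
  @32: cooldown [4B, align 4] → 36
  @36: vx [2B, align 2] → 38
  @38: hp [2B, align 2] → 40
  @40: z [2B, align 2] → 42
  @42: team [18B, align 2] → 60
  @60: x [2B, align 2] → 62
  +2 tail pad (align 8)
  size 64, align 8
packed(4) layout:
  @0: ammo [8B, align 4] → 8
  @8: target [8B, align 4] → 16
  @16: score [2B, align 2] → 18
  +2 pad (align 4)
  @20: id [8B, align 4] → 28
  @28: cooldown [4B, align 4] → 32
  @32: vx [2B, align 2] → 34
  @34: hp [2B, align 2] → 36
  @36: z [2B, align 2] → 38
  @38: team [18B, align 2] → 56
  @56: x [2B, align 2] → 58
  +2 tail pad (align 4)
  size 60, align 4
64 − 60 = 4

4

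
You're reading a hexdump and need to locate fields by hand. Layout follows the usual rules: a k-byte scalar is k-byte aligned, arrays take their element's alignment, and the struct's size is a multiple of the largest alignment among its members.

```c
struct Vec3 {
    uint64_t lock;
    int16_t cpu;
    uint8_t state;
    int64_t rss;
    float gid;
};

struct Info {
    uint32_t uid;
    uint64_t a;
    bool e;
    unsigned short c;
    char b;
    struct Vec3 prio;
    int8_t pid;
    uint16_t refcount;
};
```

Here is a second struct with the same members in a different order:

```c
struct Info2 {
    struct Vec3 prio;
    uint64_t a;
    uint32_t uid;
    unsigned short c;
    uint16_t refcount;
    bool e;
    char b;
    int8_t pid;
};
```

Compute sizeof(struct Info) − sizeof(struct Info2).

8

Vec3: @0: lock [8B, align 8] → 8; @8: cpu [2B, align 2] → 10; @10: state [1B, align 1] → 11; +5 pad (align 8); @16: rss [8B, align 8] → 24; @24: gid [4B, align 4] → 28; +4 tail pad (align 8); size 32, align 8
@0: uid [4B, align 4] → 4
+4 pad (align 8)
@8: a [8B, align 8] → 16
@16: e [1B, align 1] → 17
+1 pad (align 2)
@18: c [2B, align 2] → 20
@20: b [1B, align 1] → 21
+3 pad (align 8)
@24: prio [32B, align 8] → 56
@56: pid [1B, align 1] → 57
+1 pad (align 2)
@58: refcount [2B, align 2] → 60
+4 tail pad (align 8)
size 64, align 8
— Info2 —
@0: prio [32B, align 8] → 32
@32: a [8B, align 8] → 40
@40: uid [4B, align 4] → 44
@44: c [2B, align 2] → 46
@46: refcount [2B, align 2] → 48
@48: e [1B, align 1] → 49
@49: b [1B, align 1] → 50
@50: pid [1B, align 1] → 51
+5 tail pad (align 8)
size 56, align 8
64 − 56 = 8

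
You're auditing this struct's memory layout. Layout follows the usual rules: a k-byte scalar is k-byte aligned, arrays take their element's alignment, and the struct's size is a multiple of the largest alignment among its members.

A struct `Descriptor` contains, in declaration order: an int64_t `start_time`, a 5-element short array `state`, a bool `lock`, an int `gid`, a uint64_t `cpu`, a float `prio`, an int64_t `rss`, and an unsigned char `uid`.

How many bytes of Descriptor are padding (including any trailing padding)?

@0: start_time [8B, align 8] → 8
@8: state [10B, align 2] → 18
@18: lock [1B, align 1] → 19
+1 pad (align 4)
@20: gid [4B, align 4] → 24
@24: cpu [8B, align 8] → 32
@32: prio [4B, align 4] → 36
+4 pad (align 8)
@40: rss [8B, align 8] → 48
@48: uid [1B, align 1] → 49
+7 tail pad (align 8)
size 56, align 8
data bytes 44, size 56 → padding 12

12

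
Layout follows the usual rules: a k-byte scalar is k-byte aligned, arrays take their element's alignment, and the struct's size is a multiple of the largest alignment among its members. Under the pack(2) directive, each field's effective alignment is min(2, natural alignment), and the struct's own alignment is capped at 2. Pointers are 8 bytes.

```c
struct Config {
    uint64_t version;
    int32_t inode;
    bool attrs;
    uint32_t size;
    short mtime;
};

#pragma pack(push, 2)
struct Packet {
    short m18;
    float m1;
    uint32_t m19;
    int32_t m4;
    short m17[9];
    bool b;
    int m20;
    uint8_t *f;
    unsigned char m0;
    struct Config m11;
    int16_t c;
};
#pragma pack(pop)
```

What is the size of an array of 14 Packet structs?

Config: version at 0 (size 8, align 8) → ends 8; inode at 8 (size 4, align 4) → ends 12; attrs at 12 (size 1, align 1) → ends 13; pad 3 to align 4 for size; size at 16 (size 4, align 4) → ends 20; mtime at 20 (size 2, align 2) → ends 22; tail pad 2 to reach multiple of 8; total 24 bytes, alignment 8
m18 at 0 (size 2, align 2) → ends 2
m1 at 2 (size 4, align 2) → ends 6
m19 at 6 (size 4, align 2) → ends 10
m4 at 10 (size 4, align 2) → ends 14
m17 at 14 (size 18, align 2) → ends 32
b at 32 (size 1, align 1) → ends 33
pad 1 to align 2 for m20
m20 at 34 (size 4, align 2) → ends 38
f at 38 (size 8, align 2) → ends 46
m0 at 46 (size 1, align 1) → ends 47
pad 1 to align 2 for m11
m11 at 48 (size 24, align 2) → ends 72
c at 72 (size 2, align 2) → ends 74
total 74 bytes, alignment 2
array of 14: 14 × 74 = 1036

1036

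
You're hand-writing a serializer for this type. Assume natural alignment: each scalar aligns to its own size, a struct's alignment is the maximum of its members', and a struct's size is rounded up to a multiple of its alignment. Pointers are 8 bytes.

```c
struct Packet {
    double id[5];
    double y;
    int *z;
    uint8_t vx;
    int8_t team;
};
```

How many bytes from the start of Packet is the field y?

0..40  id  (40B, 8-aligned)
40..48  y  (8B, 8-aligned)

40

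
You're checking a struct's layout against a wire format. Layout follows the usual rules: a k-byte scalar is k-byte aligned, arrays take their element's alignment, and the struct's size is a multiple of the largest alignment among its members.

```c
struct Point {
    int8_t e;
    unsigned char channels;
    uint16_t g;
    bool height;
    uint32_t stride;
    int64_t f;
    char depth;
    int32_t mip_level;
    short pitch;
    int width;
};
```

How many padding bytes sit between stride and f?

0..1  e  (1B, 1-aligned)
1..2  channels  (1B, 1-aligned)
2..4  g  (2B, 2-aligned)
4..5  height  (1B, 1-aligned)
5..8  -- padding (3B)
8..12  stride  (4B, 4-aligned)
12..16  -- padding (4B)
16..24  f  (8B, 8-aligned)

4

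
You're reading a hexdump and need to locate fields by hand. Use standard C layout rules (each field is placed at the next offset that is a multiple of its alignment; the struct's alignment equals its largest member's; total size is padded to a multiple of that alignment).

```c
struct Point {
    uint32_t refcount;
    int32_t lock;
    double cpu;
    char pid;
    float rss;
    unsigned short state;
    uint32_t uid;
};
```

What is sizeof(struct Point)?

0..4  refcount  (4B, 4-aligned)
4..8  lock  (4B, 4-aligned)
8..16  cpu  (8B, 8-aligned)
16..17  pid  (1B, 1-aligned)
17..20  -- padding (3B)
20..24  rss  (4B, 4-aligned)
24..26  state  (2B, 2-aligned)
26..28  -- padding (2B)
28..32  uid  (4B, 4-aligned)
sizeof = 32, alignof = 8

32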